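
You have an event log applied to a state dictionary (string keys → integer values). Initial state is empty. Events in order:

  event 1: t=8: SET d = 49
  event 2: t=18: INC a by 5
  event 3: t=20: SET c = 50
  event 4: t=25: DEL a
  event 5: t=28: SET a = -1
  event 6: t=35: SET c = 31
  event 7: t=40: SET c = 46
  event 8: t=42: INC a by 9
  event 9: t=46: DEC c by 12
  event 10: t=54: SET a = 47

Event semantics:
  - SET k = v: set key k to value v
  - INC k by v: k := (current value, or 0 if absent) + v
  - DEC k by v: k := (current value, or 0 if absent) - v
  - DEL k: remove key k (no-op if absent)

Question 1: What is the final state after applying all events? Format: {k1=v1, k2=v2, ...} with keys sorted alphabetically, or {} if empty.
  after event 1 (t=8: SET d = 49): {d=49}
  after event 2 (t=18: INC a by 5): {a=5, d=49}
  after event 3 (t=20: SET c = 50): {a=5, c=50, d=49}
  after event 4 (t=25: DEL a): {c=50, d=49}
  after event 5 (t=28: SET a = -1): {a=-1, c=50, d=49}
  after event 6 (t=35: SET c = 31): {a=-1, c=31, d=49}
  after event 7 (t=40: SET c = 46): {a=-1, c=46, d=49}
  after event 8 (t=42: INC a by 9): {a=8, c=46, d=49}
  after event 9 (t=46: DEC c by 12): {a=8, c=34, d=49}
  after event 10 (t=54: SET a = 47): {a=47, c=34, d=49}

Answer: {a=47, c=34, d=49}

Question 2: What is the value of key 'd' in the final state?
Answer: 49

Derivation:
Track key 'd' through all 10 events:
  event 1 (t=8: SET d = 49): d (absent) -> 49
  event 2 (t=18: INC a by 5): d unchanged
  event 3 (t=20: SET c = 50): d unchanged
  event 4 (t=25: DEL a): d unchanged
  event 5 (t=28: SET a = -1): d unchanged
  event 6 (t=35: SET c = 31): d unchanged
  event 7 (t=40: SET c = 46): d unchanged
  event 8 (t=42: INC a by 9): d unchanged
  event 9 (t=46: DEC c by 12): d unchanged
  event 10 (t=54: SET a = 47): d unchanged
Final: d = 49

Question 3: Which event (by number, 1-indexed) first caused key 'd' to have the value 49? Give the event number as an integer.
Answer: 1

Derivation:
Looking for first event where d becomes 49:
  event 1: d (absent) -> 49  <-- first match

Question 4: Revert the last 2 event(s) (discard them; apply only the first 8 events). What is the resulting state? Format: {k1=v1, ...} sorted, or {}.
Answer: {a=8, c=46, d=49}

Derivation:
Keep first 8 events (discard last 2):
  after event 1 (t=8: SET d = 49): {d=49}
  after event 2 (t=18: INC a by 5): {a=5, d=49}
  after event 3 (t=20: SET c = 50): {a=5, c=50, d=49}
  after event 4 (t=25: DEL a): {c=50, d=49}
  after event 5 (t=28: SET a = -1): {a=-1, c=50, d=49}
  after event 6 (t=35: SET c = 31): {a=-1, c=31, d=49}
  after event 7 (t=40: SET c = 46): {a=-1, c=46, d=49}
  after event 8 (t=42: INC a by 9): {a=8, c=46, d=49}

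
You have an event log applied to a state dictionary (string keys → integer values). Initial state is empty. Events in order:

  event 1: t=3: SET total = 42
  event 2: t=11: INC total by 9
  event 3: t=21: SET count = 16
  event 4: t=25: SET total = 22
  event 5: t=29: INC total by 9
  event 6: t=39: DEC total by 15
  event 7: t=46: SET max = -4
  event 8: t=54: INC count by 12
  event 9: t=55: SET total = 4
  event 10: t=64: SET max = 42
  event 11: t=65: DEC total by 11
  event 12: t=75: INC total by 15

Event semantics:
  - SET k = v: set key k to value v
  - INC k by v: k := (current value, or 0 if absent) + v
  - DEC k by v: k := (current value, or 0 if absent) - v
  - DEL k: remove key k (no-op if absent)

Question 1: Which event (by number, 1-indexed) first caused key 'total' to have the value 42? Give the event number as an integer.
Answer: 1

Derivation:
Looking for first event where total becomes 42:
  event 1: total (absent) -> 42  <-- first match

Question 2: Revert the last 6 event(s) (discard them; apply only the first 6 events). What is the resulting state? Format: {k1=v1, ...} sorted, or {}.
Keep first 6 events (discard last 6):
  after event 1 (t=3: SET total = 42): {total=42}
  after event 2 (t=11: INC total by 9): {total=51}
  after event 3 (t=21: SET count = 16): {count=16, total=51}
  after event 4 (t=25: SET total = 22): {count=16, total=22}
  after event 5 (t=29: INC total by 9): {count=16, total=31}
  after event 6 (t=39: DEC total by 15): {count=16, total=16}

Answer: {count=16, total=16}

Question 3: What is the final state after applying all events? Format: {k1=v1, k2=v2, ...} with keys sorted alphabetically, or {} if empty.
Answer: {count=28, max=42, total=8}

Derivation:
  after event 1 (t=3: SET total = 42): {total=42}
  after event 2 (t=11: INC total by 9): {total=51}
  after event 3 (t=21: SET count = 16): {count=16, total=51}
  after event 4 (t=25: SET total = 22): {count=16, total=22}
  after event 5 (t=29: INC total by 9): {count=16, total=31}
  after event 6 (t=39: DEC total by 15): {count=16, total=16}
  after event 7 (t=46: SET max = -4): {count=16, max=-4, total=16}
  after event 8 (t=54: INC count by 12): {count=28, max=-4, total=16}
  after event 9 (t=55: SET total = 4): {count=28, max=-4, total=4}
  after event 10 (t=64: SET max = 42): {count=28, max=42, total=4}
  after event 11 (t=65: DEC total by 11): {count=28, max=42, total=-7}
  after event 12 (t=75: INC total by 15): {count=28, max=42, total=8}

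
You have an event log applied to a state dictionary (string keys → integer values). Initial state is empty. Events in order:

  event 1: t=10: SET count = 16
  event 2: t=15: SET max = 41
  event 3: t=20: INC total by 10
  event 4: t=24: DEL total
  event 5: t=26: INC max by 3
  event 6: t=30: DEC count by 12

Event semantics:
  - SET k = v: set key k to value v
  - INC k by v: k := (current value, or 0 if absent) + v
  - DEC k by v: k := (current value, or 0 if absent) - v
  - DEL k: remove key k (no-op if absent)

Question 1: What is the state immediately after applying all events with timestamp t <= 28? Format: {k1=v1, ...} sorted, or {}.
Answer: {count=16, max=44}

Derivation:
Apply events with t <= 28 (5 events):
  after event 1 (t=10: SET count = 16): {count=16}
  after event 2 (t=15: SET max = 41): {count=16, max=41}
  after event 3 (t=20: INC total by 10): {count=16, max=41, total=10}
  after event 4 (t=24: DEL total): {count=16, max=41}
  after event 5 (t=26: INC max by 3): {count=16, max=44}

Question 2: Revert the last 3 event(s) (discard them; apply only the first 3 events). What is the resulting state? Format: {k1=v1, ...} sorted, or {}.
Keep first 3 events (discard last 3):
  after event 1 (t=10: SET count = 16): {count=16}
  after event 2 (t=15: SET max = 41): {count=16, max=41}
  after event 3 (t=20: INC total by 10): {count=16, max=41, total=10}

Answer: {count=16, max=41, total=10}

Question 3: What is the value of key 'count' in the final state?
Answer: 4

Derivation:
Track key 'count' through all 6 events:
  event 1 (t=10: SET count = 16): count (absent) -> 16
  event 2 (t=15: SET max = 41): count unchanged
  event 3 (t=20: INC total by 10): count unchanged
  event 4 (t=24: DEL total): count unchanged
  event 5 (t=26: INC max by 3): count unchanged
  event 6 (t=30: DEC count by 12): count 16 -> 4
Final: count = 4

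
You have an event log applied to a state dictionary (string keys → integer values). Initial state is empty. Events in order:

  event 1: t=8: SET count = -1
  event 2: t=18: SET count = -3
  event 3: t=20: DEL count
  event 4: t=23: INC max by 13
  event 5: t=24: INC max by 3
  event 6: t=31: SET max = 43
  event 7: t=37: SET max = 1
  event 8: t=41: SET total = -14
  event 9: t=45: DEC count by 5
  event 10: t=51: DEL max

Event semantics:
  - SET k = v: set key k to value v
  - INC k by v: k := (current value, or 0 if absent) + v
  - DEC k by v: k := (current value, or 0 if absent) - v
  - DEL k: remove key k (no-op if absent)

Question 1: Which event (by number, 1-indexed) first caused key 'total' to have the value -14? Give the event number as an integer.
Answer: 8

Derivation:
Looking for first event where total becomes -14:
  event 8: total (absent) -> -14  <-- first match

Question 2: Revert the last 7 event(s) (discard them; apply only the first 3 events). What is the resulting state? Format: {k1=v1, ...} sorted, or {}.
Keep first 3 events (discard last 7):
  after event 1 (t=8: SET count = -1): {count=-1}
  after event 2 (t=18: SET count = -3): {count=-3}
  after event 3 (t=20: DEL count): {}

Answer: {}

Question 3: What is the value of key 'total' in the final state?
Answer: -14

Derivation:
Track key 'total' through all 10 events:
  event 1 (t=8: SET count = -1): total unchanged
  event 2 (t=18: SET count = -3): total unchanged
  event 3 (t=20: DEL count): total unchanged
  event 4 (t=23: INC max by 13): total unchanged
  event 5 (t=24: INC max by 3): total unchanged
  event 6 (t=31: SET max = 43): total unchanged
  event 7 (t=37: SET max = 1): total unchanged
  event 8 (t=41: SET total = -14): total (absent) -> -14
  event 9 (t=45: DEC count by 5): total unchanged
  event 10 (t=51: DEL max): total unchanged
Final: total = -14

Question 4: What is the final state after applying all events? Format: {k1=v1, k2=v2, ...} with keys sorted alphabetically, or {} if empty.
Answer: {count=-5, total=-14}

Derivation:
  after event 1 (t=8: SET count = -1): {count=-1}
  after event 2 (t=18: SET count = -3): {count=-3}
  after event 3 (t=20: DEL count): {}
  after event 4 (t=23: INC max by 13): {max=13}
  after event 5 (t=24: INC max by 3): {max=16}
  after event 6 (t=31: SET max = 43): {max=43}
  after event 7 (t=37: SET max = 1): {max=1}
  after event 8 (t=41: SET total = -14): {max=1, total=-14}
  after event 9 (t=45: DEC count by 5): {count=-5, max=1, total=-14}
  after event 10 (t=51: DEL max): {count=-5, total=-14}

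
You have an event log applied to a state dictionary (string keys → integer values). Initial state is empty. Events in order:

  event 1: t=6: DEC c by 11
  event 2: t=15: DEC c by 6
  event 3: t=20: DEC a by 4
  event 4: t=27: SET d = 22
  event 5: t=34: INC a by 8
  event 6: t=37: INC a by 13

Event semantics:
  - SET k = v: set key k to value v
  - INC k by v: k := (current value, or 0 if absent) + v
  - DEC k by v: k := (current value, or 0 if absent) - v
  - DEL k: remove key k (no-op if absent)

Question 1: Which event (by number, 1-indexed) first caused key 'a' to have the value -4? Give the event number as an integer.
Answer: 3

Derivation:
Looking for first event where a becomes -4:
  event 3: a (absent) -> -4  <-- first match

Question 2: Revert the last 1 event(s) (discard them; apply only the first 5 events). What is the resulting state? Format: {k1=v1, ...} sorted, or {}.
Answer: {a=4, c=-17, d=22}

Derivation:
Keep first 5 events (discard last 1):
  after event 1 (t=6: DEC c by 11): {c=-11}
  after event 2 (t=15: DEC c by 6): {c=-17}
  after event 3 (t=20: DEC a by 4): {a=-4, c=-17}
  after event 4 (t=27: SET d = 22): {a=-4, c=-17, d=22}
  after event 5 (t=34: INC a by 8): {a=4, c=-17, d=22}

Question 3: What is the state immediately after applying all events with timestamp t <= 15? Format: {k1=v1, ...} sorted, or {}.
Answer: {c=-17}

Derivation:
Apply events with t <= 15 (2 events):
  after event 1 (t=6: DEC c by 11): {c=-11}
  after event 2 (t=15: DEC c by 6): {c=-17}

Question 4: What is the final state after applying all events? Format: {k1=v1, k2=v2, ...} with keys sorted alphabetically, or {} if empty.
Answer: {a=17, c=-17, d=22}

Derivation:
  after event 1 (t=6: DEC c by 11): {c=-11}
  after event 2 (t=15: DEC c by 6): {c=-17}
  after event 3 (t=20: DEC a by 4): {a=-4, c=-17}
  after event 4 (t=27: SET d = 22): {a=-4, c=-17, d=22}
  after event 5 (t=34: INC a by 8): {a=4, c=-17, d=22}
  after event 6 (t=37: INC a by 13): {a=17, c=-17, d=22}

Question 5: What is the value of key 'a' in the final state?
Track key 'a' through all 6 events:
  event 1 (t=6: DEC c by 11): a unchanged
  event 2 (t=15: DEC c by 6): a unchanged
  event 3 (t=20: DEC a by 4): a (absent) -> -4
  event 4 (t=27: SET d = 22): a unchanged
  event 5 (t=34: INC a by 8): a -4 -> 4
  event 6 (t=37: INC a by 13): a 4 -> 17
Final: a = 17

Answer: 17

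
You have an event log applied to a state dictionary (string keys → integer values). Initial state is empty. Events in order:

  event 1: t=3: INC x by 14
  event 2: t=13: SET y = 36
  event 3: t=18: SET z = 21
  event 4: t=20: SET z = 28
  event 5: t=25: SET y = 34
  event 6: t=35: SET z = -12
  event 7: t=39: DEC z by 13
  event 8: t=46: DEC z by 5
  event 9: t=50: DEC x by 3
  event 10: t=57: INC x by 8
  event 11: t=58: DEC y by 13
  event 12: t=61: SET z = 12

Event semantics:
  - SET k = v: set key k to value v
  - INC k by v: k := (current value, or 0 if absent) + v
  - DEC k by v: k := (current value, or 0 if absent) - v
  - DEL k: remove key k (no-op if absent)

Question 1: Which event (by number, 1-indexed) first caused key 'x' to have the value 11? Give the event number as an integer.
Looking for first event where x becomes 11:
  event 1: x = 14
  event 2: x = 14
  event 3: x = 14
  event 4: x = 14
  event 5: x = 14
  event 6: x = 14
  event 7: x = 14
  event 8: x = 14
  event 9: x 14 -> 11  <-- first match

Answer: 9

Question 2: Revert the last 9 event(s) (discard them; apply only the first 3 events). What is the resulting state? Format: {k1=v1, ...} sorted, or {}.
Keep first 3 events (discard last 9):
  after event 1 (t=3: INC x by 14): {x=14}
  after event 2 (t=13: SET y = 36): {x=14, y=36}
  after event 3 (t=18: SET z = 21): {x=14, y=36, z=21}

Answer: {x=14, y=36, z=21}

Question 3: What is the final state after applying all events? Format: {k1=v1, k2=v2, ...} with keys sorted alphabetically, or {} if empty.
Answer: {x=19, y=21, z=12}

Derivation:
  after event 1 (t=3: INC x by 14): {x=14}
  after event 2 (t=13: SET y = 36): {x=14, y=36}
  after event 3 (t=18: SET z = 21): {x=14, y=36, z=21}
  after event 4 (t=20: SET z = 28): {x=14, y=36, z=28}
  after event 5 (t=25: SET y = 34): {x=14, y=34, z=28}
  after event 6 (t=35: SET z = -12): {x=14, y=34, z=-12}
  after event 7 (t=39: DEC z by 13): {x=14, y=34, z=-25}
  after event 8 (t=46: DEC z by 5): {x=14, y=34, z=-30}
  after event 9 (t=50: DEC x by 3): {x=11, y=34, z=-30}
  after event 10 (t=57: INC x by 8): {x=19, y=34, z=-30}
  after event 11 (t=58: DEC y by 13): {x=19, y=21, z=-30}
  after event 12 (t=61: SET z = 12): {x=19, y=21, z=12}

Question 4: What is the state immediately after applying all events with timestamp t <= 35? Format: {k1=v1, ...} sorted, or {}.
Apply events with t <= 35 (6 events):
  after event 1 (t=3: INC x by 14): {x=14}
  after event 2 (t=13: SET y = 36): {x=14, y=36}
  after event 3 (t=18: SET z = 21): {x=14, y=36, z=21}
  after event 4 (t=20: SET z = 28): {x=14, y=36, z=28}
  after event 5 (t=25: SET y = 34): {x=14, y=34, z=28}
  after event 6 (t=35: SET z = -12): {x=14, y=34, z=-12}

Answer: {x=14, y=34, z=-12}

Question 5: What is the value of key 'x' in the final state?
Answer: 19

Derivation:
Track key 'x' through all 12 events:
  event 1 (t=3: INC x by 14): x (absent) -> 14
  event 2 (t=13: SET y = 36): x unchanged
  event 3 (t=18: SET z = 21): x unchanged
  event 4 (t=20: SET z = 28): x unchanged
  event 5 (t=25: SET y = 34): x unchanged
  event 6 (t=35: SET z = -12): x unchanged
  event 7 (t=39: DEC z by 13): x unchanged
  event 8 (t=46: DEC z by 5): x unchanged
  event 9 (t=50: DEC x by 3): x 14 -> 11
  event 10 (t=57: INC x by 8): x 11 -> 19
  event 11 (t=58: DEC y by 13): x unchanged
  event 12 (t=61: SET z = 12): x unchanged
Final: x = 19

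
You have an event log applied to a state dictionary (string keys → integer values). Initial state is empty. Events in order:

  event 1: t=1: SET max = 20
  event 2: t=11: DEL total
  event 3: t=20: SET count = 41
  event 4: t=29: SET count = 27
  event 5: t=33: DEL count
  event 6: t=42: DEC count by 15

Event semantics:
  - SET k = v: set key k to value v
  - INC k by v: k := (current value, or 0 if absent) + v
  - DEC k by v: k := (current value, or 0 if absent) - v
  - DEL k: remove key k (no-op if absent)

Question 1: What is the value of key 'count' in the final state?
Track key 'count' through all 6 events:
  event 1 (t=1: SET max = 20): count unchanged
  event 2 (t=11: DEL total): count unchanged
  event 3 (t=20: SET count = 41): count (absent) -> 41
  event 4 (t=29: SET count = 27): count 41 -> 27
  event 5 (t=33: DEL count): count 27 -> (absent)
  event 6 (t=42: DEC count by 15): count (absent) -> -15
Final: count = -15

Answer: -15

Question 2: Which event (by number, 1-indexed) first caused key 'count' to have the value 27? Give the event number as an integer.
Looking for first event where count becomes 27:
  event 3: count = 41
  event 4: count 41 -> 27  <-- first match

Answer: 4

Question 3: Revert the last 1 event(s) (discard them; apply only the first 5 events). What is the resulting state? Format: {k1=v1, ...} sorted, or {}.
Keep first 5 events (discard last 1):
  after event 1 (t=1: SET max = 20): {max=20}
  after event 2 (t=11: DEL total): {max=20}
  after event 3 (t=20: SET count = 41): {count=41, max=20}
  after event 4 (t=29: SET count = 27): {count=27, max=20}
  after event 5 (t=33: DEL count): {max=20}

Answer: {max=20}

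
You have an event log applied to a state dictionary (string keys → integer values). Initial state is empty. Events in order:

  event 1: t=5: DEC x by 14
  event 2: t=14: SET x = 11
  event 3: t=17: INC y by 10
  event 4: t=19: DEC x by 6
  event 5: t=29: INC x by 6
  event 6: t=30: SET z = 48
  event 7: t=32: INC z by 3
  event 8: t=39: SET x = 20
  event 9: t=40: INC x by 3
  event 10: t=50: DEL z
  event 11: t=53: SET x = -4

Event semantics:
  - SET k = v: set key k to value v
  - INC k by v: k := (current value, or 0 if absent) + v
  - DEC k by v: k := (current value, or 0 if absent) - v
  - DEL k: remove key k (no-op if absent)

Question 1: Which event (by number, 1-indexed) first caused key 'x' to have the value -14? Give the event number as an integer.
Looking for first event where x becomes -14:
  event 1: x (absent) -> -14  <-- first match

Answer: 1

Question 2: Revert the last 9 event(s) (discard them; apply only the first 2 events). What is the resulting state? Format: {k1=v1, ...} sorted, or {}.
Answer: {x=11}

Derivation:
Keep first 2 events (discard last 9):
  after event 1 (t=5: DEC x by 14): {x=-14}
  after event 2 (t=14: SET x = 11): {x=11}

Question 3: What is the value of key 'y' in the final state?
Answer: 10

Derivation:
Track key 'y' through all 11 events:
  event 1 (t=5: DEC x by 14): y unchanged
  event 2 (t=14: SET x = 11): y unchanged
  event 3 (t=17: INC y by 10): y (absent) -> 10
  event 4 (t=19: DEC x by 6): y unchanged
  event 5 (t=29: INC x by 6): y unchanged
  event 6 (t=30: SET z = 48): y unchanged
  event 7 (t=32: INC z by 3): y unchanged
  event 8 (t=39: SET x = 20): y unchanged
  event 9 (t=40: INC x by 3): y unchanged
  event 10 (t=50: DEL z): y unchanged
  event 11 (t=53: SET x = -4): y unchanged
Final: y = 10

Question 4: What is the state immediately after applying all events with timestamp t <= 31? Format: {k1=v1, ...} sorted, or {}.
Answer: {x=11, y=10, z=48}

Derivation:
Apply events with t <= 31 (6 events):
  after event 1 (t=5: DEC x by 14): {x=-14}
  after event 2 (t=14: SET x = 11): {x=11}
  after event 3 (t=17: INC y by 10): {x=11, y=10}
  after event 4 (t=19: DEC x by 6): {x=5, y=10}
  after event 5 (t=29: INC x by 6): {x=11, y=10}
  after event 6 (t=30: SET z = 48): {x=11, y=10, z=48}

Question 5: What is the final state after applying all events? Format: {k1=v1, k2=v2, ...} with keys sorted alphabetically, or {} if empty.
  after event 1 (t=5: DEC x by 14): {x=-14}
  after event 2 (t=14: SET x = 11): {x=11}
  after event 3 (t=17: INC y by 10): {x=11, y=10}
  after event 4 (t=19: DEC x by 6): {x=5, y=10}
  after event 5 (t=29: INC x by 6): {x=11, y=10}
  after event 6 (t=30: SET z = 48): {x=11, y=10, z=48}
  after event 7 (t=32: INC z by 3): {x=11, y=10, z=51}
  after event 8 (t=39: SET x = 20): {x=20, y=10, z=51}
  after event 9 (t=40: INC x by 3): {x=23, y=10, z=51}
  after event 10 (t=50: DEL z): {x=23, y=10}
  after event 11 (t=53: SET x = -4): {x=-4, y=10}

Answer: {x=-4, y=10}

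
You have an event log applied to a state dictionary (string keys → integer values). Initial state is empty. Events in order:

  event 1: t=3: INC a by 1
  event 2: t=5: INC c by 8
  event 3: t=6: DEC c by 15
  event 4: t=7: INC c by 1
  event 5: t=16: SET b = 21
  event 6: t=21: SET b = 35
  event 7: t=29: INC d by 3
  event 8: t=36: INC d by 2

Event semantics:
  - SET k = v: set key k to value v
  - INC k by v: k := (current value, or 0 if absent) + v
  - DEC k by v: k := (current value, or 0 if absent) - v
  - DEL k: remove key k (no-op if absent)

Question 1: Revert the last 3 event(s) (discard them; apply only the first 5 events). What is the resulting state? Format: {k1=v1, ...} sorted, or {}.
Keep first 5 events (discard last 3):
  after event 1 (t=3: INC a by 1): {a=1}
  after event 2 (t=5: INC c by 8): {a=1, c=8}
  after event 3 (t=6: DEC c by 15): {a=1, c=-7}
  after event 4 (t=7: INC c by 1): {a=1, c=-6}
  after event 5 (t=16: SET b = 21): {a=1, b=21, c=-6}

Answer: {a=1, b=21, c=-6}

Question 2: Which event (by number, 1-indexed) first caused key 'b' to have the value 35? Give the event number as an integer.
Answer: 6

Derivation:
Looking for first event where b becomes 35:
  event 5: b = 21
  event 6: b 21 -> 35  <-- first match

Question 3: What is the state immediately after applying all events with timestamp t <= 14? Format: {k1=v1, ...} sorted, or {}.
Apply events with t <= 14 (4 events):
  after event 1 (t=3: INC a by 1): {a=1}
  after event 2 (t=5: INC c by 8): {a=1, c=8}
  after event 3 (t=6: DEC c by 15): {a=1, c=-7}
  after event 4 (t=7: INC c by 1): {a=1, c=-6}

Answer: {a=1, c=-6}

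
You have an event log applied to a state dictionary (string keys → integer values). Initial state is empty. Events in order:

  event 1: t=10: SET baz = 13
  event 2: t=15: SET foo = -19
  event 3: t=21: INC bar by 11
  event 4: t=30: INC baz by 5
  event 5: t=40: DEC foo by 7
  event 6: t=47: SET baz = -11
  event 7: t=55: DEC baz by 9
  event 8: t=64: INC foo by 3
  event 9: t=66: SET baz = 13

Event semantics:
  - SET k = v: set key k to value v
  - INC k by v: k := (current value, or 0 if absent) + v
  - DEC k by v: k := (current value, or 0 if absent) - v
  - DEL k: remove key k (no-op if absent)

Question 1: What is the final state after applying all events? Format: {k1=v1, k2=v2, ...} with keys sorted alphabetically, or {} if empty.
Answer: {bar=11, baz=13, foo=-23}

Derivation:
  after event 1 (t=10: SET baz = 13): {baz=13}
  after event 2 (t=15: SET foo = -19): {baz=13, foo=-19}
  after event 3 (t=21: INC bar by 11): {bar=11, baz=13, foo=-19}
  after event 4 (t=30: INC baz by 5): {bar=11, baz=18, foo=-19}
  after event 5 (t=40: DEC foo by 7): {bar=11, baz=18, foo=-26}
  after event 6 (t=47: SET baz = -11): {bar=11, baz=-11, foo=-26}
  after event 7 (t=55: DEC baz by 9): {bar=11, baz=-20, foo=-26}
  after event 8 (t=64: INC foo by 3): {bar=11, baz=-20, foo=-23}
  after event 9 (t=66: SET baz = 13): {bar=11, baz=13, foo=-23}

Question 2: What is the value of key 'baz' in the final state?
Answer: 13

Derivation:
Track key 'baz' through all 9 events:
  event 1 (t=10: SET baz = 13): baz (absent) -> 13
  event 2 (t=15: SET foo = -19): baz unchanged
  event 3 (t=21: INC bar by 11): baz unchanged
  event 4 (t=30: INC baz by 5): baz 13 -> 18
  event 5 (t=40: DEC foo by 7): baz unchanged
  event 6 (t=47: SET baz = -11): baz 18 -> -11
  event 7 (t=55: DEC baz by 9): baz -11 -> -20
  event 8 (t=64: INC foo by 3): baz unchanged
  event 9 (t=66: SET baz = 13): baz -20 -> 13
Final: baz = 13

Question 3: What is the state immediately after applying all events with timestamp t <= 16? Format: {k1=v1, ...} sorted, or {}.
Answer: {baz=13, foo=-19}

Derivation:
Apply events with t <= 16 (2 events):
  after event 1 (t=10: SET baz = 13): {baz=13}
  after event 2 (t=15: SET foo = -19): {baz=13, foo=-19}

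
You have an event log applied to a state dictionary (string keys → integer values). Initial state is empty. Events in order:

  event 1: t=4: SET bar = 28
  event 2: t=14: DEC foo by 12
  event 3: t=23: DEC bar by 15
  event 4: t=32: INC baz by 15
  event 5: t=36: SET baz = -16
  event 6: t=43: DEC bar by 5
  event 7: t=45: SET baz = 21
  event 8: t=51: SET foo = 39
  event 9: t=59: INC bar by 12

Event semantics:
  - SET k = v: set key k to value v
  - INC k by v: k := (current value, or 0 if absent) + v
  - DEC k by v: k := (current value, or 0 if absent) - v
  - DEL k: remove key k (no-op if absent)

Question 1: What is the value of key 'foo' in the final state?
Answer: 39

Derivation:
Track key 'foo' through all 9 events:
  event 1 (t=4: SET bar = 28): foo unchanged
  event 2 (t=14: DEC foo by 12): foo (absent) -> -12
  event 3 (t=23: DEC bar by 15): foo unchanged
  event 4 (t=32: INC baz by 15): foo unchanged
  event 5 (t=36: SET baz = -16): foo unchanged
  event 6 (t=43: DEC bar by 5): foo unchanged
  event 7 (t=45: SET baz = 21): foo unchanged
  event 8 (t=51: SET foo = 39): foo -12 -> 39
  event 9 (t=59: INC bar by 12): foo unchanged
Final: foo = 39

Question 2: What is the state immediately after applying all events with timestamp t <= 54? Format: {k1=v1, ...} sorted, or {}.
Answer: {bar=8, baz=21, foo=39}

Derivation:
Apply events with t <= 54 (8 events):
  after event 1 (t=4: SET bar = 28): {bar=28}
  after event 2 (t=14: DEC foo by 12): {bar=28, foo=-12}
  after event 3 (t=23: DEC bar by 15): {bar=13, foo=-12}
  after event 4 (t=32: INC baz by 15): {bar=13, baz=15, foo=-12}
  after event 5 (t=36: SET baz = -16): {bar=13, baz=-16, foo=-12}
  after event 6 (t=43: DEC bar by 5): {bar=8, baz=-16, foo=-12}
  after event 7 (t=45: SET baz = 21): {bar=8, baz=21, foo=-12}
  after event 8 (t=51: SET foo = 39): {bar=8, baz=21, foo=39}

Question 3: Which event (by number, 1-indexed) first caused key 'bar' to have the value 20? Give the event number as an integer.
Looking for first event where bar becomes 20:
  event 1: bar = 28
  event 2: bar = 28
  event 3: bar = 13
  event 4: bar = 13
  event 5: bar = 13
  event 6: bar = 8
  event 7: bar = 8
  event 8: bar = 8
  event 9: bar 8 -> 20  <-- first match

Answer: 9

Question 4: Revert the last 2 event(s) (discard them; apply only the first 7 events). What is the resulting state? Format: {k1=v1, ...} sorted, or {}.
Answer: {bar=8, baz=21, foo=-12}

Derivation:
Keep first 7 events (discard last 2):
  after event 1 (t=4: SET bar = 28): {bar=28}
  after event 2 (t=14: DEC foo by 12): {bar=28, foo=-12}
  after event 3 (t=23: DEC bar by 15): {bar=13, foo=-12}
  after event 4 (t=32: INC baz by 15): {bar=13, baz=15, foo=-12}
  after event 5 (t=36: SET baz = -16): {bar=13, baz=-16, foo=-12}
  after event 6 (t=43: DEC bar by 5): {bar=8, baz=-16, foo=-12}
  after event 7 (t=45: SET baz = 21): {bar=8, baz=21, foo=-12}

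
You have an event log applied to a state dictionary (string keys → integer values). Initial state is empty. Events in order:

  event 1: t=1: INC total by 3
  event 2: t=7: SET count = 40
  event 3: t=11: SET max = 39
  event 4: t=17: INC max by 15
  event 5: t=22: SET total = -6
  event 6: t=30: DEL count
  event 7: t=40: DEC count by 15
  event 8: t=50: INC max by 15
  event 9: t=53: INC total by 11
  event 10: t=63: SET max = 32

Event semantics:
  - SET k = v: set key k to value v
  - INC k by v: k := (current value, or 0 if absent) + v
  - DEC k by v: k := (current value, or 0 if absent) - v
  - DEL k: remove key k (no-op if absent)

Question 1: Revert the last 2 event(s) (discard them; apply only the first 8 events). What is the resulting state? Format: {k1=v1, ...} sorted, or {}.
Answer: {count=-15, max=69, total=-6}

Derivation:
Keep first 8 events (discard last 2):
  after event 1 (t=1: INC total by 3): {total=3}
  after event 2 (t=7: SET count = 40): {count=40, total=3}
  after event 3 (t=11: SET max = 39): {count=40, max=39, total=3}
  after event 4 (t=17: INC max by 15): {count=40, max=54, total=3}
  after event 5 (t=22: SET total = -6): {count=40, max=54, total=-6}
  after event 6 (t=30: DEL count): {max=54, total=-6}
  after event 7 (t=40: DEC count by 15): {count=-15, max=54, total=-6}
  after event 8 (t=50: INC max by 15): {count=-15, max=69, total=-6}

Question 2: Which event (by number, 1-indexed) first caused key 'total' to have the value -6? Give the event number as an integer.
Answer: 5

Derivation:
Looking for first event where total becomes -6:
  event 1: total = 3
  event 2: total = 3
  event 3: total = 3
  event 4: total = 3
  event 5: total 3 -> -6  <-- first match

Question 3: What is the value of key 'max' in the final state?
Track key 'max' through all 10 events:
  event 1 (t=1: INC total by 3): max unchanged
  event 2 (t=7: SET count = 40): max unchanged
  event 3 (t=11: SET max = 39): max (absent) -> 39
  event 4 (t=17: INC max by 15): max 39 -> 54
  event 5 (t=22: SET total = -6): max unchanged
  event 6 (t=30: DEL count): max unchanged
  event 7 (t=40: DEC count by 15): max unchanged
  event 8 (t=50: INC max by 15): max 54 -> 69
  event 9 (t=53: INC total by 11): max unchanged
  event 10 (t=63: SET max = 32): max 69 -> 32
Final: max = 32

Answer: 32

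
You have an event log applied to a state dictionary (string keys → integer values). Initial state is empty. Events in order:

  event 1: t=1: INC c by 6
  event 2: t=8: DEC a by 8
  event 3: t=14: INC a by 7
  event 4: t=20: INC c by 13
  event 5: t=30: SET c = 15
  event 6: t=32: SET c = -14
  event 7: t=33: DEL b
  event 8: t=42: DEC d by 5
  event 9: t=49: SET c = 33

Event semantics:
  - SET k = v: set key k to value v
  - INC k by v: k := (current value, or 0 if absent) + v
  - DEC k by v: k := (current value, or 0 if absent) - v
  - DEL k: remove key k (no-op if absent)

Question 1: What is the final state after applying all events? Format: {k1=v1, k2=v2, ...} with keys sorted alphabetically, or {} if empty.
  after event 1 (t=1: INC c by 6): {c=6}
  after event 2 (t=8: DEC a by 8): {a=-8, c=6}
  after event 3 (t=14: INC a by 7): {a=-1, c=6}
  after event 4 (t=20: INC c by 13): {a=-1, c=19}
  after event 5 (t=30: SET c = 15): {a=-1, c=15}
  after event 6 (t=32: SET c = -14): {a=-1, c=-14}
  after event 7 (t=33: DEL b): {a=-1, c=-14}
  after event 8 (t=42: DEC d by 5): {a=-1, c=-14, d=-5}
  after event 9 (t=49: SET c = 33): {a=-1, c=33, d=-5}

Answer: {a=-1, c=33, d=-5}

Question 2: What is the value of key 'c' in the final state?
Answer: 33

Derivation:
Track key 'c' through all 9 events:
  event 1 (t=1: INC c by 6): c (absent) -> 6
  event 2 (t=8: DEC a by 8): c unchanged
  event 3 (t=14: INC a by 7): c unchanged
  event 4 (t=20: INC c by 13): c 6 -> 19
  event 5 (t=30: SET c = 15): c 19 -> 15
  event 6 (t=32: SET c = -14): c 15 -> -14
  event 7 (t=33: DEL b): c unchanged
  event 8 (t=42: DEC d by 5): c unchanged
  event 9 (t=49: SET c = 33): c -14 -> 33
Final: c = 33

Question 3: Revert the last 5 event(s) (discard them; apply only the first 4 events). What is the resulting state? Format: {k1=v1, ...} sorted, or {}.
Keep first 4 events (discard last 5):
  after event 1 (t=1: INC c by 6): {c=6}
  after event 2 (t=8: DEC a by 8): {a=-8, c=6}
  after event 3 (t=14: INC a by 7): {a=-1, c=6}
  after event 4 (t=20: INC c by 13): {a=-1, c=19}

Answer: {a=-1, c=19}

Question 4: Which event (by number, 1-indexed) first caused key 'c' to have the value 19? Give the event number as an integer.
Looking for first event where c becomes 19:
  event 1: c = 6
  event 2: c = 6
  event 3: c = 6
  event 4: c 6 -> 19  <-- first match

Answer: 4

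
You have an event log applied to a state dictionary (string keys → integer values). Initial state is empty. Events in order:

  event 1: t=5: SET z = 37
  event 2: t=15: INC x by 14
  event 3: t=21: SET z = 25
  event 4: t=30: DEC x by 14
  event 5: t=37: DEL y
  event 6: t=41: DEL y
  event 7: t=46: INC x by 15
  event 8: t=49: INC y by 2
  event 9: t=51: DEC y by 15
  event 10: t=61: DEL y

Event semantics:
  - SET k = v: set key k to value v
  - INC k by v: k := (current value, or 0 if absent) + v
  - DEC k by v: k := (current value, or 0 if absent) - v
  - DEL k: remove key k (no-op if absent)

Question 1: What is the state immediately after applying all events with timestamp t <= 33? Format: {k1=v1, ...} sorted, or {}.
Answer: {x=0, z=25}

Derivation:
Apply events with t <= 33 (4 events):
  after event 1 (t=5: SET z = 37): {z=37}
  after event 2 (t=15: INC x by 14): {x=14, z=37}
  after event 3 (t=21: SET z = 25): {x=14, z=25}
  after event 4 (t=30: DEC x by 14): {x=0, z=25}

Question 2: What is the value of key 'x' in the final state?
Track key 'x' through all 10 events:
  event 1 (t=5: SET z = 37): x unchanged
  event 2 (t=15: INC x by 14): x (absent) -> 14
  event 3 (t=21: SET z = 25): x unchanged
  event 4 (t=30: DEC x by 14): x 14 -> 0
  event 5 (t=37: DEL y): x unchanged
  event 6 (t=41: DEL y): x unchanged
  event 7 (t=46: INC x by 15): x 0 -> 15
  event 8 (t=49: INC y by 2): x unchanged
  event 9 (t=51: DEC y by 15): x unchanged
  event 10 (t=61: DEL y): x unchanged
Final: x = 15

Answer: 15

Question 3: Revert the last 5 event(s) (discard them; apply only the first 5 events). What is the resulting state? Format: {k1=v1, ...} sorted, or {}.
Keep first 5 events (discard last 5):
  after event 1 (t=5: SET z = 37): {z=37}
  after event 2 (t=15: INC x by 14): {x=14, z=37}
  after event 3 (t=21: SET z = 25): {x=14, z=25}
  after event 4 (t=30: DEC x by 14): {x=0, z=25}
  after event 5 (t=37: DEL y): {x=0, z=25}

Answer: {x=0, z=25}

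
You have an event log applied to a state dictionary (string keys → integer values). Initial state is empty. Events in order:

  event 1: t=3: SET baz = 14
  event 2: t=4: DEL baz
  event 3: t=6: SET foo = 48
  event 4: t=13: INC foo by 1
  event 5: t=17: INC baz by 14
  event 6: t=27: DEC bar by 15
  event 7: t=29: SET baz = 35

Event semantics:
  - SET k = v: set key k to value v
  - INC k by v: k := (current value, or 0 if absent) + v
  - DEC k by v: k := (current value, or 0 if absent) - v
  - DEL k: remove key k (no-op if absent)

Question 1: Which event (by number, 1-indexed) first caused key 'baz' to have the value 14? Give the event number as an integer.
Answer: 1

Derivation:
Looking for first event where baz becomes 14:
  event 1: baz (absent) -> 14  <-- first match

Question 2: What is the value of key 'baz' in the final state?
Answer: 35

Derivation:
Track key 'baz' through all 7 events:
  event 1 (t=3: SET baz = 14): baz (absent) -> 14
  event 2 (t=4: DEL baz): baz 14 -> (absent)
  event 3 (t=6: SET foo = 48): baz unchanged
  event 4 (t=13: INC foo by 1): baz unchanged
  event 5 (t=17: INC baz by 14): baz (absent) -> 14
  event 6 (t=27: DEC bar by 15): baz unchanged
  event 7 (t=29: SET baz = 35): baz 14 -> 35
Final: baz = 35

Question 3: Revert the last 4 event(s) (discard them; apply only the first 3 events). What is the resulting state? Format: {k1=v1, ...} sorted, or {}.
Answer: {foo=48}

Derivation:
Keep first 3 events (discard last 4):
  after event 1 (t=3: SET baz = 14): {baz=14}
  after event 2 (t=4: DEL baz): {}
  after event 3 (t=6: SET foo = 48): {foo=48}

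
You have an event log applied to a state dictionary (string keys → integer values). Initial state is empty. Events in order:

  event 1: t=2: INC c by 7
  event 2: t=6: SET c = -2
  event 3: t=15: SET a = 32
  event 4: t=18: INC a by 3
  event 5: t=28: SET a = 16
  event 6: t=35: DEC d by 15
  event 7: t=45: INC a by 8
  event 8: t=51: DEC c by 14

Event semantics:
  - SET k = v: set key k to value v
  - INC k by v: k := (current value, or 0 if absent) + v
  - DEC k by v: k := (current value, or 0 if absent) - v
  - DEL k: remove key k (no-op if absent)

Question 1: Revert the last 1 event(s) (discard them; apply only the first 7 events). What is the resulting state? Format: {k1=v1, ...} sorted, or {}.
Answer: {a=24, c=-2, d=-15}

Derivation:
Keep first 7 events (discard last 1):
  after event 1 (t=2: INC c by 7): {c=7}
  after event 2 (t=6: SET c = -2): {c=-2}
  after event 3 (t=15: SET a = 32): {a=32, c=-2}
  after event 4 (t=18: INC a by 3): {a=35, c=-2}
  after event 5 (t=28: SET a = 16): {a=16, c=-2}
  after event 6 (t=35: DEC d by 15): {a=16, c=-2, d=-15}
  after event 7 (t=45: INC a by 8): {a=24, c=-2, d=-15}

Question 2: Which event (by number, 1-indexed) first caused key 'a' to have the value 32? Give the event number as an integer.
Answer: 3

Derivation:
Looking for first event where a becomes 32:
  event 3: a (absent) -> 32  <-- first match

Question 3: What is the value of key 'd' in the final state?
Answer: -15

Derivation:
Track key 'd' through all 8 events:
  event 1 (t=2: INC c by 7): d unchanged
  event 2 (t=6: SET c = -2): d unchanged
  event 3 (t=15: SET a = 32): d unchanged
  event 4 (t=18: INC a by 3): d unchanged
  event 5 (t=28: SET a = 16): d unchanged
  event 6 (t=35: DEC d by 15): d (absent) -> -15
  event 7 (t=45: INC a by 8): d unchanged
  event 8 (t=51: DEC c by 14): d unchanged
Final: d = -15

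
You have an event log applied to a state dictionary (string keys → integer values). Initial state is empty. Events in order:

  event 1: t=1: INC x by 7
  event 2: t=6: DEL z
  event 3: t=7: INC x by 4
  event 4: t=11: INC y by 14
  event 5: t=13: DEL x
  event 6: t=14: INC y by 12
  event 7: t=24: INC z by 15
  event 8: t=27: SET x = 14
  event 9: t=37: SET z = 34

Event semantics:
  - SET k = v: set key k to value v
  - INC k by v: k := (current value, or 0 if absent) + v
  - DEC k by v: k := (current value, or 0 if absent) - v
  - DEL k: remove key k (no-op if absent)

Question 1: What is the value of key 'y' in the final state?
Track key 'y' through all 9 events:
  event 1 (t=1: INC x by 7): y unchanged
  event 2 (t=6: DEL z): y unchanged
  event 3 (t=7: INC x by 4): y unchanged
  event 4 (t=11: INC y by 14): y (absent) -> 14
  event 5 (t=13: DEL x): y unchanged
  event 6 (t=14: INC y by 12): y 14 -> 26
  event 7 (t=24: INC z by 15): y unchanged
  event 8 (t=27: SET x = 14): y unchanged
  event 9 (t=37: SET z = 34): y unchanged
Final: y = 26

Answer: 26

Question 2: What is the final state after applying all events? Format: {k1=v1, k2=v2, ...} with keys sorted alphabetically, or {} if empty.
  after event 1 (t=1: INC x by 7): {x=7}
  after event 2 (t=6: DEL z): {x=7}
  after event 3 (t=7: INC x by 4): {x=11}
  after event 4 (t=11: INC y by 14): {x=11, y=14}
  after event 5 (t=13: DEL x): {y=14}
  after event 6 (t=14: INC y by 12): {y=26}
  after event 7 (t=24: INC z by 15): {y=26, z=15}
  after event 8 (t=27: SET x = 14): {x=14, y=26, z=15}
  after event 9 (t=37: SET z = 34): {x=14, y=26, z=34}

Answer: {x=14, y=26, z=34}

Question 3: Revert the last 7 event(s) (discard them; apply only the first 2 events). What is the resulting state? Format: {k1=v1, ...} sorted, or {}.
Keep first 2 events (discard last 7):
  after event 1 (t=1: INC x by 7): {x=7}
  after event 2 (t=6: DEL z): {x=7}

Answer: {x=7}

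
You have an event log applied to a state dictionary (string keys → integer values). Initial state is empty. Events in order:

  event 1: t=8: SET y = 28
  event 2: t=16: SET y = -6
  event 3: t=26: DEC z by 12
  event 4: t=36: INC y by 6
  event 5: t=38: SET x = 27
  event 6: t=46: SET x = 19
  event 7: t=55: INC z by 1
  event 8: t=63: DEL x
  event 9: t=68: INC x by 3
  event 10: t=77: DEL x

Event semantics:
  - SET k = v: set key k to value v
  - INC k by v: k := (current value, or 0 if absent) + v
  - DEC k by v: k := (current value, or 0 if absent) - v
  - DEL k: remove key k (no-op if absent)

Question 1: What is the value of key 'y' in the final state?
Track key 'y' through all 10 events:
  event 1 (t=8: SET y = 28): y (absent) -> 28
  event 2 (t=16: SET y = -6): y 28 -> -6
  event 3 (t=26: DEC z by 12): y unchanged
  event 4 (t=36: INC y by 6): y -6 -> 0
  event 5 (t=38: SET x = 27): y unchanged
  event 6 (t=46: SET x = 19): y unchanged
  event 7 (t=55: INC z by 1): y unchanged
  event 8 (t=63: DEL x): y unchanged
  event 9 (t=68: INC x by 3): y unchanged
  event 10 (t=77: DEL x): y unchanged
Final: y = 0

Answer: 0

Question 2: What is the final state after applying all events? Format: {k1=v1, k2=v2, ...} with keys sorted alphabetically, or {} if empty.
  after event 1 (t=8: SET y = 28): {y=28}
  after event 2 (t=16: SET y = -6): {y=-6}
  after event 3 (t=26: DEC z by 12): {y=-6, z=-12}
  after event 4 (t=36: INC y by 6): {y=0, z=-12}
  after event 5 (t=38: SET x = 27): {x=27, y=0, z=-12}
  after event 6 (t=46: SET x = 19): {x=19, y=0, z=-12}
  after event 7 (t=55: INC z by 1): {x=19, y=0, z=-11}
  after event 8 (t=63: DEL x): {y=0, z=-11}
  after event 9 (t=68: INC x by 3): {x=3, y=0, z=-11}
  after event 10 (t=77: DEL x): {y=0, z=-11}

Answer: {y=0, z=-11}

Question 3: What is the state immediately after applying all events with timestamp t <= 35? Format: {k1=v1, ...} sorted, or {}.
Answer: {y=-6, z=-12}

Derivation:
Apply events with t <= 35 (3 events):
  after event 1 (t=8: SET y = 28): {y=28}
  after event 2 (t=16: SET y = -6): {y=-6}
  after event 3 (t=26: DEC z by 12): {y=-6, z=-12}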